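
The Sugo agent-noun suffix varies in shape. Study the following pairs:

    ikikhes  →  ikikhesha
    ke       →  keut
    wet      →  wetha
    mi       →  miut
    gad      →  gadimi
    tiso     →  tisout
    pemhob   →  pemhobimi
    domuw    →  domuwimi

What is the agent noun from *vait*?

vaitha

Looking at the final sound of each stem: -ha when the stem ends in a voiceless consonant (*ikikhes*, *wet*); -imi when the stem ends in a voiced consonant (*gad*, *pemhob*, *domuw*); -ut when the stem ends in a vowel (*ke*, *mi*, *tiso*).
*vait* — final sound /t/ (a voiceless consonant) → -ha → *vaitha*.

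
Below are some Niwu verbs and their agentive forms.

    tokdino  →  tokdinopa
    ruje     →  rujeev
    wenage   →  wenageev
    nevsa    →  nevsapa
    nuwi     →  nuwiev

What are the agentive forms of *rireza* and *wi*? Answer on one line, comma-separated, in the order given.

Looking at the last vowel of each stem: -ev when the last vowel of the stem is a front vowel (*ruje*, *wenage*, *nuwi*); -pa when the last vowel of the stem is a back vowel (*tokdino*, *nevsa*).
Since the last vowel of *rireza* is /a/ (a back vowel), it takes -pa, giving *rirezapa*.
Since the last vowel of *wi* is /i/ (a front vowel), it takes -ev, giving *wiev*.

rirezapa, wiev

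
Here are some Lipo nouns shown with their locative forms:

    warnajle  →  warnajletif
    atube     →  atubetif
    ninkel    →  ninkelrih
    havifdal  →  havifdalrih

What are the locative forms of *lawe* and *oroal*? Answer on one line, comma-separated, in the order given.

Looking at the final sound of each stem: -rih when the stem ends in a consonant (*ninkel*, *havifdal*); -tif when the stem ends in a vowel (*warnajle*, *atube*).
*lawe* — final sound /e/ (a vowel) → -tif → *lawetif*.
*oroal* — final sound /l/ (a consonant) → -rih → *oroalrih*.

lawetif, oroalrih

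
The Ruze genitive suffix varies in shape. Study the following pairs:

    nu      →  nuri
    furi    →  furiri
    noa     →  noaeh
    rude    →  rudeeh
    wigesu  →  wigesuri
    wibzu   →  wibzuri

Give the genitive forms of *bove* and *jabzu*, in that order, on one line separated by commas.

boveeh, jabzuri

Looking at the last vowel of each stem: -ri when the last vowel of the stem is a high vowel (*nu*, *furi*, *wigesu*, *wibzu*); -eh when the last vowel of the stem is a non-high vowel (*noa*, *rude*).
*bove* — last vowel /e/ (a non-high vowel) → -eh → *boveeh*.
The last vowel of *jabzu* is /u/, which is a high vowel, so the suffix is -ri, giving *jabzuri*.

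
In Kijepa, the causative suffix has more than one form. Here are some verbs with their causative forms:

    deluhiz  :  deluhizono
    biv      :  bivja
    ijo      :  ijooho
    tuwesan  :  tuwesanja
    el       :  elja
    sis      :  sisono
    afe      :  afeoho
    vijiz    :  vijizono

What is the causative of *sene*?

The pattern is sibilance of the final sound: -ono when the stem ends in a sibilant (*deluhiz*, *sis*, *vijiz*); -ja when the stem ends in a non-sibilant consonant (*biv*, *tuwesan*, *el*); -oho when the stem ends in a vowel (*ijo*, *afe*).
The final sound of *sene* is /e/, which is a vowel, so the suffix is -oho, giving *seneoho*.

seneoho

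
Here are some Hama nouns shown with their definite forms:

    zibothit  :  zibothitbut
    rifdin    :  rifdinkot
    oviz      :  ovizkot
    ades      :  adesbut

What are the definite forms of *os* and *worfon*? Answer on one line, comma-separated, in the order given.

The suffix is conditioned by the final consonant: -but when the stem ends in a voiceless consonant (*zibothit*, *ades*); -kot when the stem ends in a voiced consonant (*rifdin*, *oviz*).
The final consonant of *os* is /s/, which is voiceless, so the suffix is -but, giving *osbut*.
*worfon* — final consonant /n/ (voiced) → -kot → *worfonkot*.

osbut, worfonkot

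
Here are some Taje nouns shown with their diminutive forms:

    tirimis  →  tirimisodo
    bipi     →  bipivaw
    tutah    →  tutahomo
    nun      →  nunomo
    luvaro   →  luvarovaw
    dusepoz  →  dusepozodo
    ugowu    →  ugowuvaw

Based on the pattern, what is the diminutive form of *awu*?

awuvaw

The pattern is sibilance of the final sound: -odo when the stem ends in a sibilant (*tirimis*, *dusepoz*); -omo when the stem ends in a non-sibilant consonant (*tutah*, *nun*); -vaw when the stem ends in a vowel (*bipi*, *luvaro*, *ugowu*).
The final sound of *awu* is /u/, which is a vowel, so the suffix is -vaw, giving *awuvaw*.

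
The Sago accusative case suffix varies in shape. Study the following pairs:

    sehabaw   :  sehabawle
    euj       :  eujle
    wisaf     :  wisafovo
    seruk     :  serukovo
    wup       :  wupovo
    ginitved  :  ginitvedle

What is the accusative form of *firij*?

Looking at the final consonant of each stem: -ovo when the stem ends in a voiceless consonant (*wisaf*, *seruk*, *wup*); -le when the stem ends in a voiced consonant (*sehabaw*, *euj*, *ginitved*).
*firij* — final consonant /j/ (voiced) → -le → *firijle*.

firijle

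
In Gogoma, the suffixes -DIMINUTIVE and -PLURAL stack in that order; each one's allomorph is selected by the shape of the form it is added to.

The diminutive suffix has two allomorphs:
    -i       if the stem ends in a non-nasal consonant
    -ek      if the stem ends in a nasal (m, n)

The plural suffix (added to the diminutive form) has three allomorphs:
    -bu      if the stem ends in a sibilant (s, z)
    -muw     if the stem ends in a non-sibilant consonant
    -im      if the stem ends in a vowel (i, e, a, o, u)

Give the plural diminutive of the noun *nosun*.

The final consonant of *nosun* is /n/, which is a nasal, so the diminutive suffix is -ek, giving *nosunek*.
The diminutive form *nosunek*: final sound = /k/, a non-sibilant consonant → -muw → *nosunekmuw*.

nosunekmuw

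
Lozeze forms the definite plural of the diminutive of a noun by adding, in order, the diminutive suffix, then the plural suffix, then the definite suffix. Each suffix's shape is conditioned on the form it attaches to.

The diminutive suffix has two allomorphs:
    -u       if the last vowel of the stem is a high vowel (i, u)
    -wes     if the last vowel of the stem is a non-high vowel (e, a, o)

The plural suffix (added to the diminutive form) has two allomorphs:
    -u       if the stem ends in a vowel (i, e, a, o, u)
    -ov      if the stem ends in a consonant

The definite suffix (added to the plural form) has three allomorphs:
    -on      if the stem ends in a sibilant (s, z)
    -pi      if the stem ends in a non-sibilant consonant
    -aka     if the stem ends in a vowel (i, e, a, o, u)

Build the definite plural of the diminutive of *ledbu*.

ledbuuuaka

*ledbu* — last vowel /u/ (a high vowel) → -u → *ledbuu*.
The diminutive form *ledbuu*: final sound = /u/, a vowel → -u → *ledbuuu*.
The plural form *ledbuuu* — final sound /u/ (a vowel) → -aka → *ledbuuuaka*.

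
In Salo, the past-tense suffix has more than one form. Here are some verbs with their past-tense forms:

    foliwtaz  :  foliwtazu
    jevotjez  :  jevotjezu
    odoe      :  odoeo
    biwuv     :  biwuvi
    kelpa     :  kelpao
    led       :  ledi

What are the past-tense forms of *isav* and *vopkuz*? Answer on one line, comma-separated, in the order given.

The alternation tracks the final sound of the stem — -u when the stem ends in a sibilant (*foliwtaz*, *jevotjez*); -i when the stem ends in a non-sibilant consonant (*biwuv*, *led*); -o when the stem ends in a vowel (*odoe*, *kelpa*).
The final sound of *isav* is /v/, which is a non-sibilant consonant, so the suffix is -i, giving *isavi*.
The final sound of *vopkuz* is /z/, which is a sibilant, so the suffix is -u, giving *vopkuzu*.

isavi, vopkuzu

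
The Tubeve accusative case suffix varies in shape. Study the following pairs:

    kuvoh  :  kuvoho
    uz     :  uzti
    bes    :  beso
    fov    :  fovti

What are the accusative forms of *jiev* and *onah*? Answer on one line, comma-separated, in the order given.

jievti, onaho

The pattern is voicing of the final consonant: -o when the stem ends in a voiceless consonant (*kuvoh*, *bes*); -ti when the stem ends in a voiced consonant (*uz*, *fov*).
Since the final consonant of *jiev* is /v/ (voiced), it takes -ti, giving *jievti*.
The final consonant of *onah* is /h/, which is voiceless, so the suffix is -o, giving *onaho*.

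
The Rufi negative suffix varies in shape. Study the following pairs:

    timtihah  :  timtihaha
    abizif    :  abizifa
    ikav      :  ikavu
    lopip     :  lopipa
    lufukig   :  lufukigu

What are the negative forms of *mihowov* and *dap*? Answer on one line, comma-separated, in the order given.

The suffix is conditioned by the final consonant: -a when the stem ends in a voiceless consonant (*timtihah*, *abizif*, *lopip*); -u when the stem ends in a voiced consonant (*ikav*, *lufukig*).
Since the final consonant of *mihowov* is /v/ (voiced), it takes -u, giving *mihowovu*.
*dap* — final consonant /p/ (voiceless) → -a → *dapa*.

mihowovu, dapa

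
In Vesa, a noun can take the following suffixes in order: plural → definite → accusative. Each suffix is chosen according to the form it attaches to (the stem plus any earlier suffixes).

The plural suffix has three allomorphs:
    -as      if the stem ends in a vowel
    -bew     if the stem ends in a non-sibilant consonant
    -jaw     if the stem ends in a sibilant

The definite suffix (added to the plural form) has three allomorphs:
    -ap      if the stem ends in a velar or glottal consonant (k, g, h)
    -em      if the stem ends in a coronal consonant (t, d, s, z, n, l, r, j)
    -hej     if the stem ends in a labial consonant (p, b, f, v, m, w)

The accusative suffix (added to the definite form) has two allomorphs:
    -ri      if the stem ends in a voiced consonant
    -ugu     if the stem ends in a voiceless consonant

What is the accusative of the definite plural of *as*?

*as* — final sound /s/ (a sibilant) → -jaw → *asjaw*.
The plural form *asjaw* — final consonant /w/ (labial) → -hej → *asjawhej*.
Since the final consonant of the definite form *asjawhej* is /j/ (voiced), it takes -ri, giving *asjawhejri*.

asjawhejri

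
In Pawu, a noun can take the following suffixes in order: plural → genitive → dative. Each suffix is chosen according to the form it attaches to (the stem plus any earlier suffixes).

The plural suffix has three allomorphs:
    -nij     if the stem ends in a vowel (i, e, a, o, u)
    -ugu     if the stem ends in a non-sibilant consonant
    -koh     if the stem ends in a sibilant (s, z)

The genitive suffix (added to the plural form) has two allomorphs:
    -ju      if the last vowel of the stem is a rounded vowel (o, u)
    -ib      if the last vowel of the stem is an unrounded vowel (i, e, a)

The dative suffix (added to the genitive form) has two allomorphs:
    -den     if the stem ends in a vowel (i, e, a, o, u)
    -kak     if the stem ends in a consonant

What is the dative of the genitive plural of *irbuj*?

irbujugujuden

The final sound of *irbuj* is /j/, which is a non-sibilant consonant, so the plural suffix is -ugu, giving *irbujugu*.
The plural form *irbujugu*: last vowel = /u/, a rounded vowel → -ju → *irbujuguju*.
Since the final sound of the genitive form *irbujuguju* is /u/ (a vowel), it takes -den, giving *irbujugujuden*.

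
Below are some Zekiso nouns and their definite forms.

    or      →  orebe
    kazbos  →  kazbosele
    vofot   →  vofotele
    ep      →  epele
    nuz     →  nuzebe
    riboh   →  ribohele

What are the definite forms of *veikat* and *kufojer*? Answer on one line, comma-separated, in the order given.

veikatele, kufojerebe

The alternation tracks the final consonant of the stem — -ele when the stem ends in a voiceless consonant (*kazbos*, *vofot*, *ep*, *riboh*); -ebe when the stem ends in a voiced consonant (*or*, *nuz*).
*veikat*: final consonant = /t/, voiceless → -ele → *veikatele*.
Since the final consonant of *kufojer* is /r/ (voiced), it takes -ebe, giving *kufojerebe*.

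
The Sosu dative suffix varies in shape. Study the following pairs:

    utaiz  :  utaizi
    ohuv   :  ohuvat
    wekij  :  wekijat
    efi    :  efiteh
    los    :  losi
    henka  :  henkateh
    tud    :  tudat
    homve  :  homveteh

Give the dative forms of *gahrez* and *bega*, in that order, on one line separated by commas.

gahrezi, begateh

Looking at the final sound of each stem: -i when the stem ends in a sibilant (*utaiz*, *los*); -at when the stem ends in a non-sibilant consonant (*ohuv*, *wekij*, *tud*); -teh when the stem ends in a vowel (*efi*, *henka*, *homve*).
*gahrez*: final sound = /z/, a sibilant → -i → *gahrezi*.
Since the final sound of *bega* is /a/ (a vowel), it takes -teh, giving *begateh*.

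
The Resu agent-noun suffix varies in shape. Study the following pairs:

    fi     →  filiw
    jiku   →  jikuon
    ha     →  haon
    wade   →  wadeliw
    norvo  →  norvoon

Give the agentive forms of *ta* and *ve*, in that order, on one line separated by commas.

Looking at the last vowel of each stem: -liw when the last vowel of the stem is a front vowel (*fi*, *wade*); -on when the last vowel of the stem is a back vowel (*jiku*, *ha*, *norvo*).
The last vowel of *ta* is /a/, which is a back vowel, so the suffix is -on, giving *taon*.
The last vowel of *ve* is /e/, which is a front vowel, so the suffix is -liw, giving *veliw*.

taon, veliw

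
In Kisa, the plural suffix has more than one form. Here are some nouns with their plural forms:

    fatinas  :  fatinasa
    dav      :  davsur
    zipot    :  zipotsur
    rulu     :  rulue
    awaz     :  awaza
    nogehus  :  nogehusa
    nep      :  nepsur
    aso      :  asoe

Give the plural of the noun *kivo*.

kivoe

The suffix is conditioned by the final sound: -a when the stem ends in a sibilant (*fatinas*, *awaz*, *nogehus*); -sur when the stem ends in a non-sibilant consonant (*dav*, *zipot*, *nep*); -e when the stem ends in a vowel (*rulu*, *aso*).
The final sound of *kivo* is /o/, which is a vowel, so the suffix is -e, giving *kivoe*.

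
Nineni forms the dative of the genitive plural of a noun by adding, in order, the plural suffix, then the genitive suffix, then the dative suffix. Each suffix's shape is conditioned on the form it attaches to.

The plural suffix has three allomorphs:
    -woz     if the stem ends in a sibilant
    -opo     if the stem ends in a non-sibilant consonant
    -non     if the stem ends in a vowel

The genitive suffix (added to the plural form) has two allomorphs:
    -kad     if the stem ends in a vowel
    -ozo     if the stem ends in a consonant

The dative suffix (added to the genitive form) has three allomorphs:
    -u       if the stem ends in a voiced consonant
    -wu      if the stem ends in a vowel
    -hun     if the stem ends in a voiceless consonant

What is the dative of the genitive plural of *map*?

The final sound of *map* is /p/, which is a non-sibilant consonant, so the plural suffix is -opo, giving *mapopo*.
The plural form *mapopo* — final sound /o/ (a vowel) → -kad → *mapopokad*.
The final sound of the genitive form *mapopokad* is /d/, which is a voiced consonant, so the dative suffix is -u, giving *mapopokadu*.

mapopokadu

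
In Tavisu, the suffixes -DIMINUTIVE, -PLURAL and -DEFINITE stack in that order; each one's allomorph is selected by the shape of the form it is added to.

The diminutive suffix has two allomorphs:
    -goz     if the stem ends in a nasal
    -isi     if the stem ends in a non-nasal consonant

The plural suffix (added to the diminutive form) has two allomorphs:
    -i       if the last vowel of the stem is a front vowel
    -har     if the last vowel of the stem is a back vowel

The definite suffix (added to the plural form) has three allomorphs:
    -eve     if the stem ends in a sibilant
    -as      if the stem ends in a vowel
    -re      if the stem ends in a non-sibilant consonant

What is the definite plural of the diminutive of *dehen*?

*dehen* — final consonant /n/ (a nasal) → -goz → *dehengoz*.
Since the last vowel of the diminutive form *dehengoz* is /o/ (a back vowel), it takes -har, giving *dehengozhar*.
The plural form *dehengozhar*: final sound = /r/, a non-sibilant consonant → -re → *dehengozharre*.

dehengozharre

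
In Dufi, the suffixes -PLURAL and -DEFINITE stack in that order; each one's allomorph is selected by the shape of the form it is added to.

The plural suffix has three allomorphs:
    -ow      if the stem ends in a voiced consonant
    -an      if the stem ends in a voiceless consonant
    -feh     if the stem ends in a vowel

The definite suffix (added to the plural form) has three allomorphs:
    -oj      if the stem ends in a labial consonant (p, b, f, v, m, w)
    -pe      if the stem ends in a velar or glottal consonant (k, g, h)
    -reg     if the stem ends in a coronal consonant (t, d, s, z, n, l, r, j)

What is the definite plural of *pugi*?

pugifehpe

Since the final sound of *pugi* is /i/ (a vowel), it takes -feh, giving *pugifeh*.
The plural form *pugifeh* — final consonant /h/ (velar/glottal) → -pe → *pugifehpe*.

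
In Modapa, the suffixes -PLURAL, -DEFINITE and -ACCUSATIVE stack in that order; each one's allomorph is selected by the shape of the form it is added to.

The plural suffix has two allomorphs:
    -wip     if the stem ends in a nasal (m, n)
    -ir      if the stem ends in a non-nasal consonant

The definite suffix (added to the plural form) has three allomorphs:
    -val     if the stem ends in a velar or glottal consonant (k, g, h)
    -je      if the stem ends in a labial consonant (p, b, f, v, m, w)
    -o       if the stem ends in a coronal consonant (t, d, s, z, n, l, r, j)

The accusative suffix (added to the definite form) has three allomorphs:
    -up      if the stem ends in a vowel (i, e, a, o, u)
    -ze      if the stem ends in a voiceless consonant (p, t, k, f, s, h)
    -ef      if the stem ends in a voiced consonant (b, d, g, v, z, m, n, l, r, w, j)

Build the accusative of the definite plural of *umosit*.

*umosit*: final consonant = /t/, non-nasal → -ir → *umositir*.
The plural form *umositir* — final consonant /r/ (coronal) → -o → *umositiro*.
Since the final sound of the definite form *umositiro* is /o/ (a vowel), it takes -up, giving *umositiroup*.

umositiroup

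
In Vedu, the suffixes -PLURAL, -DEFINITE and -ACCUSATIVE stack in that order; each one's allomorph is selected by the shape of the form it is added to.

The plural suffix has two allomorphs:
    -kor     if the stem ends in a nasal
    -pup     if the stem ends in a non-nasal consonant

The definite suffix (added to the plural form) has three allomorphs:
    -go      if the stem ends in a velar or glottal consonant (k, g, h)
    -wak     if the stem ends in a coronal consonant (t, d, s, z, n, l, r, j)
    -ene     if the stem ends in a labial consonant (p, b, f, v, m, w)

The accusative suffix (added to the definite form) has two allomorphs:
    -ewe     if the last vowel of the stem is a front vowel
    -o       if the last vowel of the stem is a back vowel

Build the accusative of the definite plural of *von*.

vonkorwako

*von* — final consonant /n/ (a nasal) → -kor → *vonkor*.
The plural form *vonkor*: final consonant = /r/, coronal → -wak → *vonkorwak*.
The definite form *vonkorwak* — last vowel /a/ (a back vowel) → -o → *vonkorwako*.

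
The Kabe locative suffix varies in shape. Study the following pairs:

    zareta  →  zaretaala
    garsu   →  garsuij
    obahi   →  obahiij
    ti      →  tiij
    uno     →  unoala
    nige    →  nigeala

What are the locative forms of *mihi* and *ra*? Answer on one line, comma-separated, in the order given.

The pattern is height harmony: -ij when the last vowel of the stem is a high vowel (*garsu*, *obahi*, *ti*); -ala when the last vowel of the stem is a non-high vowel (*zareta*, *uno*, *nige*).
Since the last vowel of *mihi* is /i/ (a high vowel), it takes -ij, giving *mihiij*.
Since the last vowel of *ra* is /a/ (a non-high vowel), it takes -ala, giving *raala*.

mihiij, raala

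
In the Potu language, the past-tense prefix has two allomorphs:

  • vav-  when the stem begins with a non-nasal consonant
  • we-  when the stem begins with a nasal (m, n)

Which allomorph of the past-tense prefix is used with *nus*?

we-

*nus*: first consonant = /n/, a nasal → we-.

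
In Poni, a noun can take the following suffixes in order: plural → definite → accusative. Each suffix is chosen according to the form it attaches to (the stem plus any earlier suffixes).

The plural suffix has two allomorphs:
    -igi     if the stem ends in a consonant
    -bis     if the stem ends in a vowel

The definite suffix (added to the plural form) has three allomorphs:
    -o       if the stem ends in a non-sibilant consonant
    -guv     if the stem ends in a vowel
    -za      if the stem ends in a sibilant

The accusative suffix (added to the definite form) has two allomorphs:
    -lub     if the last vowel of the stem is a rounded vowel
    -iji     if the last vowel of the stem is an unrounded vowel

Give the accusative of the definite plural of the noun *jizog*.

jizogigiguvlub

Since the final sound of *jizog* is /g/ (a consonant), it takes -igi, giving *jizogigi*.
The plural form *jizogigi* — final sound /i/ (a vowel) → -guv → *jizogigiguv*.
The last vowel of the definite form *jizogigiguv* is /u/, which is a rounded vowel, so the accusative suffix is -lub, giving *jizogigiguvlub*.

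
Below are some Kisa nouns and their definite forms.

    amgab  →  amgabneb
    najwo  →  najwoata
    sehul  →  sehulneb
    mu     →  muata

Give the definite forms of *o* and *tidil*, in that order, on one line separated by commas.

oata, tidilneb

Looking at the final sound of each stem: -neb when the stem ends in a consonant (*amgab*, *sehul*); -ata when the stem ends in a vowel (*najwo*, *mu*).
*o* — final sound /o/ (a vowel) → -ata → *oata*.
*tidil*: final sound = /l/, a consonant → -neb → *tidilneb*.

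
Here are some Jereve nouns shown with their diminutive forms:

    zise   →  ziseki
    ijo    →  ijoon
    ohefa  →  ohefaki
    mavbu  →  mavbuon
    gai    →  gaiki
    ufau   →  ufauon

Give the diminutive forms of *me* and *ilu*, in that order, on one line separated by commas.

meki, iluon

The pattern is rounding harmony: -on when the last vowel of the stem is a rounded vowel (*ijo*, *mavbu*, *ufau*); -ki when the last vowel of the stem is an unrounded vowel (*zise*, *ohefa*, *gai*).
Since the last vowel of *me* is /e/ (an unrounded vowel), it takes -ki, giving *meki*.
Since the last vowel of *ilu* is /u/ (a rounded vowel), it takes -on, giving *iluon*.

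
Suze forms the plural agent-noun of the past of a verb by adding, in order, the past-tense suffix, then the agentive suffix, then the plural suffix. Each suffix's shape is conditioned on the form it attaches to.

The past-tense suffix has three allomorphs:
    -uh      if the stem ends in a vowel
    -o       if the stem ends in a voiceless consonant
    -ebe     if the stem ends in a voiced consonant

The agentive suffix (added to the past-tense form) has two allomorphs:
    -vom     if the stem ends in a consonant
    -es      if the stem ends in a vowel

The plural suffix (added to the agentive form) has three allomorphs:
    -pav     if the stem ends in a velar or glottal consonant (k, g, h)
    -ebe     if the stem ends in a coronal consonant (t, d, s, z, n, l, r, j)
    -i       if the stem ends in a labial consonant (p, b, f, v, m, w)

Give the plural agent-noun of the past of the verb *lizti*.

Since the final sound of *lizti* is /i/ (a vowel), it takes -uh, giving *liztiuh*.
The final sound of the past-tense form *liztiuh* is /h/, which is a consonant, so the agentive suffix is -vom, giving *liztiuhvom*.
Since the final consonant of the agentive form *liztiuhvom* is /m/ (labial), it takes -i, giving *liztiuhvomi*.

liztiuhvomi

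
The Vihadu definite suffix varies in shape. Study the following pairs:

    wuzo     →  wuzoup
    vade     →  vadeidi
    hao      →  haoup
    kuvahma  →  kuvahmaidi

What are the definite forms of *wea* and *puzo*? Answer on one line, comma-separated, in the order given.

weaidi, puzoup

The pattern is rounding harmony: -up when the last vowel of the stem is a rounded vowel (*wuzo*, *hao*); -idi when the last vowel of the stem is an unrounded vowel (*vade*, *kuvahma*).
The last vowel of *wea* is /a/, which is an unrounded vowel, so the suffix is -idi, giving *weaidi*.
*puzo* — last vowel /o/ (a rounded vowel) → -up → *puzoup*.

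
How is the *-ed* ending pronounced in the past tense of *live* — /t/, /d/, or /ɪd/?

/d/

The stem *live* ends in a voiced sound other than /d/.
The -ed suffix is realized as /ɪd/ after /t, d/; as /t/ after other voiceless consonants; and as /d/ after other voiced sounds.
So -ed on *live* is pronounced /d/.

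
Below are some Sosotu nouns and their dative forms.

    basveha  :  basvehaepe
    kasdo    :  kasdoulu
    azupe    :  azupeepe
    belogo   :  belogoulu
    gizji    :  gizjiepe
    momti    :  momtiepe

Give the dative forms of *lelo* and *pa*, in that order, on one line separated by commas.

leloulu, paepe

The alternation tracks the last vowel of the stem — -ulu when the last vowel of the stem is a rounded vowel (*kasdo*, *belogo*); -epe when the last vowel of the stem is an unrounded vowel (*basveha*, *azupe*, *gizji*, *momti*).
The last vowel of *lelo* is /o/, which is a rounded vowel, so the suffix is -ulu, giving *leloulu*.
*pa* — last vowel /a/ (an unrounded vowel) → -epe → *paepe*.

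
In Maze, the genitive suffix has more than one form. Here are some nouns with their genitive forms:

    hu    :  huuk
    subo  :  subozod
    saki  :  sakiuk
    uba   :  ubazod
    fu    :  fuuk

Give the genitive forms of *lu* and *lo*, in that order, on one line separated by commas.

The pattern is height harmony: -uk when the last vowel of the stem is a high vowel (*hu*, *saki*, *fu*); -zod when the last vowel of the stem is a non-high vowel (*subo*, *uba*).
*lu* — last vowel /u/ (a high vowel) → -uk → *luuk*.
*lo*: last vowel = /o/, a non-high vowel → -zod → *lozod*.

luuk, lozod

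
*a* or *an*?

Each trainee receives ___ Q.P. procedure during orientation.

a

The indefinite article is chosen by the initial *sound* of the following word, not its spelling.
The initialism *Q.P.* is read letter by letter; the first letter, Q, is pronounced /kjuː/, which begins with a consonant sound.
So the article is *a*: Each trainee receives a Q.P. procedure during orientation.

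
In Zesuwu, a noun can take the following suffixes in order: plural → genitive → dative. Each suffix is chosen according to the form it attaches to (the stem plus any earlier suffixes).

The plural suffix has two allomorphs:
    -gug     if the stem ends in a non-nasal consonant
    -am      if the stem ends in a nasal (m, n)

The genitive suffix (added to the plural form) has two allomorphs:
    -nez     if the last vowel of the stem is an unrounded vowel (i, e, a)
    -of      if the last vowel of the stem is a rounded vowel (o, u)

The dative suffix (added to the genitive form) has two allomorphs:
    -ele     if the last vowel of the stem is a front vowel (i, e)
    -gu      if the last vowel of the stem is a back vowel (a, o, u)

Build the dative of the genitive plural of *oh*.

ohgugofgu

Since the final consonant of *oh* is /h/ (non-nasal), it takes -gug, giving *ohgug*.
Since the last vowel of the plural form *ohgug* is /u/ (a rounded vowel), it takes -of, giving *ohgugof*.
The genitive form *ohgugof* — last vowel /o/ (a back vowel) → -gu → *ohgugofgu*.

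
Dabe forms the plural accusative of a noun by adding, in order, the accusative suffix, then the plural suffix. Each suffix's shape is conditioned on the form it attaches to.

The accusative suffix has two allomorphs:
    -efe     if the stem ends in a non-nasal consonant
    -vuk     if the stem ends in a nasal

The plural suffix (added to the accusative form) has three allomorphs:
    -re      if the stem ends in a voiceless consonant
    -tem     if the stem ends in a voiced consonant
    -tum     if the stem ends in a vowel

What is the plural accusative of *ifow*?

*ifow* — final consonant /w/ (non-nasal) → -efe → *ifowefe*.
The accusative form *ifowefe* — final sound /e/ (a vowel) → -tum → *ifowefetum*.

ifowefetum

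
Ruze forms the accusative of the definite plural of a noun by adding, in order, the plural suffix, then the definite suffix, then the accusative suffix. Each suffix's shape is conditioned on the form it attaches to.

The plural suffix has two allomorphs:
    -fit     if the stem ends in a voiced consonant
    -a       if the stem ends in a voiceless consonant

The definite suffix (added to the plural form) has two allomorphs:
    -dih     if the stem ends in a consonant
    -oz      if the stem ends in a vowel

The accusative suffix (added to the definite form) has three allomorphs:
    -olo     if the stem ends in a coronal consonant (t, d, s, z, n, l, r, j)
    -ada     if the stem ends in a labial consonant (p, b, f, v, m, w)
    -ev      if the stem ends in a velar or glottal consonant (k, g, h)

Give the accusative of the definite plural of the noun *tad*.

Since the final consonant of *tad* is /d/ (voiced), it takes -fit, giving *tadfit*.
The final sound of the plural form *tadfit* is /t/, which is a consonant, so the definite suffix is -dih, giving *tadfitdih*.
The definite form *tadfitdih* — final consonant /h/ (velar/glottal) → -ev → *tadfitdihev*.

tadfitdihev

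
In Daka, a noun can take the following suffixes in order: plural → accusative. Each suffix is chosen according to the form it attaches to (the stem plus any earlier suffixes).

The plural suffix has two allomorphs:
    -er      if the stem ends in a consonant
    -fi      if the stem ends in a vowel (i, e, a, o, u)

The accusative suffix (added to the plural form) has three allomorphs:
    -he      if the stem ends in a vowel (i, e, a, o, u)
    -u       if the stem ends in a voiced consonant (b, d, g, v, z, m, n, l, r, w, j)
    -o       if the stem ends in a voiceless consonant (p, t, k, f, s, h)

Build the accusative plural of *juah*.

juaheru

*juah* — final sound /h/ (a consonant) → -er → *juaher*.
The final sound of the plural form *juaher* is /r/, which is a voiced consonant, so the accusative suffix is -u, giving *juaheru*.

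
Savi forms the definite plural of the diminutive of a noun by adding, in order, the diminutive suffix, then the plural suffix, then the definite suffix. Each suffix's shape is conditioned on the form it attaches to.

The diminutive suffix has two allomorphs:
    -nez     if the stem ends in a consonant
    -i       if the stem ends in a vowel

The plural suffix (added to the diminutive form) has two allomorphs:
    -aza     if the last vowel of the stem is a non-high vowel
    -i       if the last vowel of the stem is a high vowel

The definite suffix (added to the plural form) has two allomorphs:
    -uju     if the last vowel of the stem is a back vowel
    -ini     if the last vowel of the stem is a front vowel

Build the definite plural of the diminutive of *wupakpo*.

*wupakpo* — final sound /o/ (a vowel) → -i → *wupakpoi*.
The last vowel of the diminutive form *wupakpoi* is /i/, which is a high vowel, so the plural suffix is -i, giving *wupakpoii*.
The plural form *wupakpoii*: last vowel = /i/, a front vowel → -ini → *wupakpoiiini*.

wupakpoiiini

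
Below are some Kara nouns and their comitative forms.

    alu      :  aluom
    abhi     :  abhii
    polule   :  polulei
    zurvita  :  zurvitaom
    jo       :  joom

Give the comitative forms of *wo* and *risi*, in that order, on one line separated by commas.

Looking at the last vowel of each stem: -i when the last vowel of the stem is a front vowel (*abhi*, *polule*); -om when the last vowel of the stem is a back vowel (*alu*, *zurvita*, *jo*).
*wo*: last vowel = /o/, a back vowel → -om → *woom*.
*risi* — last vowel /i/ (a front vowel) → -i → *risii*.

woom, risii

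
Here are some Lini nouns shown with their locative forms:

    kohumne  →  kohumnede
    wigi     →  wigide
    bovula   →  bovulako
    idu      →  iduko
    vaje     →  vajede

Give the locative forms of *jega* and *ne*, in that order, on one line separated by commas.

jegako, nede

Looking at the last vowel of each stem: -de when the last vowel of the stem is a front vowel (*kohumne*, *wigi*, *vaje*); -ko when the last vowel of the stem is a back vowel (*bovula*, *idu*).
*jega*: last vowel = /a/, a back vowel → -ko → *jegako*.
Since the last vowel of *ne* is /e/ (a front vowel), it takes -de, giving *nede*.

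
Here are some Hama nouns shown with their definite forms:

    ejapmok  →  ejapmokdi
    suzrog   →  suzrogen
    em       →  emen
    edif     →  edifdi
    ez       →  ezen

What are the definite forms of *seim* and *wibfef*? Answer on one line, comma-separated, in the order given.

seimen, wibfefdi

The alternation tracks the final consonant of the stem — -di when the stem ends in a voiceless consonant (*ejapmok*, *edif*); -en when the stem ends in a voiced consonant (*suzrog*, *em*, *ez*).
Since the final consonant of *seim* is /m/ (voiced), it takes -en, giving *seimen*.
*wibfef*: final consonant = /f/, voiceless → -di → *wibfefdi*.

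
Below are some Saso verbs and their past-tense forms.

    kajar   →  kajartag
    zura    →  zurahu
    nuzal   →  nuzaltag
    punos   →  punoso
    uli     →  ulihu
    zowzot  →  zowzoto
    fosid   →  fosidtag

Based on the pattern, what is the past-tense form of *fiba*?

fibahu

The suffix is conditioned by the final sound: -o when the stem ends in a voiceless consonant (*punos*, *zowzot*); -tag when the stem ends in a voiced consonant (*kajar*, *nuzal*, *fosid*); -hu when the stem ends in a vowel (*zura*, *uli*).
*fiba* — final sound /a/ (a vowel) → -hu → *fibahu*.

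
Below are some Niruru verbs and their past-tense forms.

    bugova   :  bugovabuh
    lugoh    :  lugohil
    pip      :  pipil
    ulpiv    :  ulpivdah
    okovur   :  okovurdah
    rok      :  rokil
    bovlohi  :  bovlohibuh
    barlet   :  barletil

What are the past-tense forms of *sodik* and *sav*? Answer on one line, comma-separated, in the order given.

Looking at the final sound of each stem: -il when the stem ends in a voiceless consonant (*lugoh*, *pip*, *rok*, *barlet*); -dah when the stem ends in a voiced consonant (*ulpiv*, *okovur*); -buh when the stem ends in a vowel (*bugova*, *bovlohi*).
The final sound of *sodik* is /k/, which is a voiceless consonant, so the suffix is -il, giving *sodikil*.
*sav* — final sound /v/ (a voiced consonant) → -dah → *savdah*.

sodikil, savdah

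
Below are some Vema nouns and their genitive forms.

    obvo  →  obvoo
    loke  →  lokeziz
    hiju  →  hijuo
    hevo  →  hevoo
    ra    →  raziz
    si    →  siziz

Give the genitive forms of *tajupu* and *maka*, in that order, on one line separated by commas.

tajupuo, makaziz

The suffix is conditioned by the last vowel: -o when the last vowel of the stem is a rounded vowel (*obvo*, *hiju*, *hevo*); -ziz when the last vowel of the stem is an unrounded vowel (*loke*, *ra*, *si*).
The last vowel of *tajupu* is /u/, which is a rounded vowel, so the suffix is -o, giving *tajupuo*.
*maka*: last vowel = /a/, an unrounded vowel → -ziz → *makaziz*.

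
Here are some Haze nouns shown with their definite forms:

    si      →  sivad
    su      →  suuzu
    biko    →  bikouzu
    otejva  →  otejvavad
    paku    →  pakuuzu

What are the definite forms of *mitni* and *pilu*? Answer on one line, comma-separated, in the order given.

The alternation tracks the last vowel of the stem — -uzu when the last vowel of the stem is a rounded vowel (*su*, *biko*, *paku*); -vad when the last vowel of the stem is an unrounded vowel (*si*, *otejva*).
*mitni*: last vowel = /i/, an unrounded vowel → -vad → *mitnivad*.
*pilu* — last vowel /u/ (a rounded vowel) → -uzu → *piluuzu*.

mitnivad, piluuzu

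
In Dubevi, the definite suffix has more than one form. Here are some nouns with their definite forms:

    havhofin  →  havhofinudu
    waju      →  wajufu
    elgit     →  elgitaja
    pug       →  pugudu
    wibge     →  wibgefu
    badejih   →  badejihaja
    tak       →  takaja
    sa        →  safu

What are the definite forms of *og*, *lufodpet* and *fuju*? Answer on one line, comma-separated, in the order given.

Looking at the final sound of each stem: -aja when the stem ends in a voiceless consonant (*elgit*, *badejih*, *tak*); -udu when the stem ends in a voiced consonant (*havhofin*, *pug*); -fu when the stem ends in a vowel (*waju*, *wibge*, *sa*).
*og*: final sound = /g/, a voiced consonant → -udu → *ogudu*.
*lufodpet* — final sound /t/ (a voiceless consonant) → -aja → *lufodpetaja*.
Since the final sound of *fuju* is /u/ (a vowel), it takes -fu, giving *fujufu*.

ogudu, lufodpetaja, fujufu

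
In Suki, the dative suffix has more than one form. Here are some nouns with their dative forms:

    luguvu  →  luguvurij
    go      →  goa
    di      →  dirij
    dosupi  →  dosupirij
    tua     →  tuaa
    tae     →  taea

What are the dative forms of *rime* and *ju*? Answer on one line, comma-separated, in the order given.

rimea, jurij

The pattern is height harmony: -rij when the last vowel of the stem is a high vowel (*luguvu*, *di*, *dosupi*); -a when the last vowel of the stem is a non-high vowel (*go*, *tua*, *tae*).
Since the last vowel of *rime* is /e/ (a non-high vowel), it takes -a, giving *rimea*.
*ju* — last vowel /u/ (a high vowel) → -rij → *jurij*.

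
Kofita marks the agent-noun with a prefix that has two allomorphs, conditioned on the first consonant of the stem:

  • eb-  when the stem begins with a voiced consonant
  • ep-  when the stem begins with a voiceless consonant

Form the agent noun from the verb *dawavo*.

*dawavo*: first consonant = /d/, voiced → eb- → *ebdawavo*.

ebdawavo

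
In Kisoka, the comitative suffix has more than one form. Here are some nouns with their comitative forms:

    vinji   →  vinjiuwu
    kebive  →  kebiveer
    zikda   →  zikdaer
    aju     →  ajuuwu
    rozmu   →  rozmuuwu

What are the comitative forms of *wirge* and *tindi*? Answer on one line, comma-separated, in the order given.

The suffix is conditioned by the last vowel: -uwu when the last vowel of the stem is a high vowel (*vinji*, *aju*, *rozmu*); -er when the last vowel of the stem is a non-high vowel (*kebive*, *zikda*).
*wirge*: last vowel = /e/, a non-high vowel → -er → *wirgeer*.
*tindi*: last vowel = /i/, a high vowel → -uwu → *tindiuwu*.

wirgeer, tindiuwu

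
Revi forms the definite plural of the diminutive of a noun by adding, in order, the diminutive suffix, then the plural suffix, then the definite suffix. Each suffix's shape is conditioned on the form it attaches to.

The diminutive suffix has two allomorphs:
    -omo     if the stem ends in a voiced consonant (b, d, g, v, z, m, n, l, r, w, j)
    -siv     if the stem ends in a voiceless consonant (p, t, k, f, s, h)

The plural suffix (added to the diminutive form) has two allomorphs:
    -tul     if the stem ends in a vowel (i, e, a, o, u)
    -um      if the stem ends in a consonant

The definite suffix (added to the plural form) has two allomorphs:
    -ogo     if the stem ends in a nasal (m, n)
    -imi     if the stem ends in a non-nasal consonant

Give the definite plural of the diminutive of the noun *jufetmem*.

jufetmemomotulimi

*jufetmem* — final consonant /m/ (voiced) → -omo → *jufetmemomo*.
Since the final sound of the diminutive form *jufetmemomo* is /o/ (a vowel), it takes -tul, giving *jufetmemomotul*.
The plural form *jufetmemomotul* — final consonant /l/ (non-nasal) → -imi → *jufetmemomotulimi*.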